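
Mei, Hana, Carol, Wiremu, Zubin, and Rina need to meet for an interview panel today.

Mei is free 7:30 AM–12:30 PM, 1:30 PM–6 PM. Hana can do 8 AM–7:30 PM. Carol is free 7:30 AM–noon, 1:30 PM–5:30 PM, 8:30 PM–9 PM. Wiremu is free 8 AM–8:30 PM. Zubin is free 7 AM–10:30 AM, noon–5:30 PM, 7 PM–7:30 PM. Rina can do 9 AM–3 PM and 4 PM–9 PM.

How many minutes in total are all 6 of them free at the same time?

Mei ∩ Hana: 08:00-12:30, 13:30-18:00.
Mei ∩ Hana ∩ Carol: 08:00-12:00, 13:30-17:30.
Mei ∩ Hana ∩ Carol ∩ Wiremu: 08:00-12:00, 13:30-17:30.
Mei ∩ Hana ∩ Carol ∩ Wiremu ∩ Zubin: 08:00-10:30, 13:30-17:30.
Mei ∩ Hana ∩ Carol ∩ Wiremu ∩ Zubin ∩ Rina: 09:00-10:30, 13:30-15:00, 16:00-17:30.
Summing the common windows: 90 + 90 + 90 = 270 minutes.

270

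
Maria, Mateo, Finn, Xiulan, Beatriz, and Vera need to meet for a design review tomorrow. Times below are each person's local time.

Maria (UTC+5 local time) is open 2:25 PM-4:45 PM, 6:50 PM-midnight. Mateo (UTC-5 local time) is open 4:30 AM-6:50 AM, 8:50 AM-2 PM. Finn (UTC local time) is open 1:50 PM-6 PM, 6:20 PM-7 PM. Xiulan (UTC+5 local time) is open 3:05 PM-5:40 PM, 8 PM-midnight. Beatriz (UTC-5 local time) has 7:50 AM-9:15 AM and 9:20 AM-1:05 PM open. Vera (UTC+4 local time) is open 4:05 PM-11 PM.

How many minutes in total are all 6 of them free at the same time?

180

Maria in UTC: 09:25-11:45, 13:50-19:00 (subtract 5h to convert from UTC+5).
Mateo in UTC: 09:30-11:50, 13:50-19:00 (add 5h to convert from UTC-5).
Finn in UTC: 13:50-18:00, 18:20-19:00.
Xiulan in UTC: 10:05-12:40, 15:00-19:00 (subtract 5h to convert from UTC+5).
Beatriz in UTC: 12:50-14:15, 14:20-18:05 (add 5h to convert from UTC-5).
Vera in UTC: 12:05-19:00 (subtract 4h to convert from UTC+4).
Maria ∩ Mateo: 09:30-11:45, 13:50-19:00.
Maria ∩ Mateo ∩ Finn: 13:50-18:00, 18:20-19:00.
Maria ∩ Mateo ∩ Finn ∩ Xiulan: 15:00-18:00, 18:20-19:00.
Maria ∩ Mateo ∩ Finn ∩ Xiulan ∩ Beatriz: 15:00-18:00.
Maria ∩ Mateo ∩ Finn ∩ Xiulan ∩ Beatriz ∩ Vera: 15:00-18:00.
That's a single block of 180 minutes.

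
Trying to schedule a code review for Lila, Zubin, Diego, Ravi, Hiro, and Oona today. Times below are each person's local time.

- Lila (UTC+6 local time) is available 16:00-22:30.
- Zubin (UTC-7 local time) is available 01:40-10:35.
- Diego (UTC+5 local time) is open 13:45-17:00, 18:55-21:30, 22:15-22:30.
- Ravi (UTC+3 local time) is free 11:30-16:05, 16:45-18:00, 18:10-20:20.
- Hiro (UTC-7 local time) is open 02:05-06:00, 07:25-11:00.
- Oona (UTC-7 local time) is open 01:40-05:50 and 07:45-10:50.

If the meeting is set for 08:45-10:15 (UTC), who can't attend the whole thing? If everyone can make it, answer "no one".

Hiro, Lila

Lila in UTC: 10:00-16:30 (subtract 6h to convert from UTC+6).
Zubin in UTC: 08:40-17:35 (add 7h to convert from UTC-7).
Diego in UTC: 08:45-12:00, 13:55-16:30, 17:15-17:30 (subtract 5h to convert from UTC+5).
Ravi in UTC: 08:30-13:05, 13:45-15:00, 15:10-17:20 (subtract 3h to convert from UTC+3).
Hiro in UTC: 09:05-13:00, 14:25-18:00 (add 7h to convert from UTC-7).
Oona in UTC: 08:40-12:50, 14:45-17:50 (add 7h to convert from UTC-7).
Lila: not fully free for 08:45-10:15. Zubin: free for 08:45-10:15. Diego: free for 08:45-10:15. Ravi: free for 08:45-10:15. Hiro: not fully free for 08:45-10:15. Oona: free for 08:45-10:15.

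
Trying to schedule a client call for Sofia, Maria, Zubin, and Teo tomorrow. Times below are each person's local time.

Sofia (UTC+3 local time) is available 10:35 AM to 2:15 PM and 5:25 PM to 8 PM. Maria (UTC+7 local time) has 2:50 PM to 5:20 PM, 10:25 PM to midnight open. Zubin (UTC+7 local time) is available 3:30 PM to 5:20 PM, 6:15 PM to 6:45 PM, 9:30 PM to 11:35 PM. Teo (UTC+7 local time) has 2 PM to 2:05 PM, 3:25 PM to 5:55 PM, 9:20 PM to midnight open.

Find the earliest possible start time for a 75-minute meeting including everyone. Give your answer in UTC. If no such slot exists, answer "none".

08:30

Sofia in UTC: 07:35-11:15, 14:25-17:00 (subtract 3h to convert from UTC+3).
Maria in UTC: 07:50-10:20, 15:25-17:00 (subtract 7h to convert from UTC+7).
Zubin in UTC: 08:30-10:20, 11:15-11:45, 14:30-16:35 (subtract 7h to convert from UTC+7).
Teo in UTC: 07:00-07:05, 08:25-10:55, 14:20-17:00 (subtract 7h to convert from UTC+7).
Sofia ∩ Maria: 07:50-10:20, 15:25-17:00.
Sofia ∩ Maria ∩ Zubin: 08:30-10:20, 15:25-16:35.
Sofia ∩ Maria ∩ Zubin ∩ Teo: 08:30-10:20, 15:25-16:35.
The first common window of at least 75 minutes is 08:30-10:20, so the earliest start is 08:30.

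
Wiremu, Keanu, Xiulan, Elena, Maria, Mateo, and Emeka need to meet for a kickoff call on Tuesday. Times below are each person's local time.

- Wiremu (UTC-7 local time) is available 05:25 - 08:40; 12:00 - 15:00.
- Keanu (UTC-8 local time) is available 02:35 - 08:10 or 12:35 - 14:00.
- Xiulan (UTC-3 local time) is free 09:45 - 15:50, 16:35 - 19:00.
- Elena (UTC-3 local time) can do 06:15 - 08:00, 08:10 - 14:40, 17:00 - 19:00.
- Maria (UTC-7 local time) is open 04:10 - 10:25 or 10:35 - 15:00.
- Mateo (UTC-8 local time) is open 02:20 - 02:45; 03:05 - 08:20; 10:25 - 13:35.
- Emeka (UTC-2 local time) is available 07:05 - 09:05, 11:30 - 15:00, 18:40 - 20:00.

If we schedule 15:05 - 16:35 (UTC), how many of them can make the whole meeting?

Wiremu in UTC: 12:25-15:40, 19:00-22:00 (add 7h to convert from UTC-7).
Keanu in UTC: 10:35-16:10, 20:35-22:00 (add 8h to convert from UTC-8).
Xiulan in UTC: 12:45-18:50, 19:35-22:00 (add 3h to convert from UTC-3).
Elena in UTC: 09:15-11:00, 11:10-17:40, 20:00-22:00 (add 3h to convert from UTC-3).
Maria in UTC: 11:10-17:25, 17:35-22:00 (add 7h to convert from UTC-7).
Mateo in UTC: 10:20-10:45, 11:05-16:20, 18:25-21:35 (add 8h to convert from UTC-8).
Emeka in UTC: 09:05-11:05, 13:30-17:00, 20:40-22:00 (add 2h to convert from UTC-2).
Xiulan, Elena, Maria, and Emeka can make the full 15:05-16:35 slot — that's 4.

4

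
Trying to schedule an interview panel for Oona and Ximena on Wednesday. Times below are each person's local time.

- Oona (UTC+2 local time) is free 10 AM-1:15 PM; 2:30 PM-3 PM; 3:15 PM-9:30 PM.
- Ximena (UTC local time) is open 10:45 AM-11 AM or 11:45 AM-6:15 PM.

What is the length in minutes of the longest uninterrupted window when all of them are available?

Oona in UTC: 08:00-11:15, 12:30-13:00, 13:15-19:30 (subtract 2h to convert from UTC+2).
Ximena in UTC: 10:45-11:00, 11:45-18:15.
Oona ∩ Ximena: 10:45-11:00, 12:30-13:00, 13:15-18:15.
The longest is 13:15-18:15 at 300 minutes.

300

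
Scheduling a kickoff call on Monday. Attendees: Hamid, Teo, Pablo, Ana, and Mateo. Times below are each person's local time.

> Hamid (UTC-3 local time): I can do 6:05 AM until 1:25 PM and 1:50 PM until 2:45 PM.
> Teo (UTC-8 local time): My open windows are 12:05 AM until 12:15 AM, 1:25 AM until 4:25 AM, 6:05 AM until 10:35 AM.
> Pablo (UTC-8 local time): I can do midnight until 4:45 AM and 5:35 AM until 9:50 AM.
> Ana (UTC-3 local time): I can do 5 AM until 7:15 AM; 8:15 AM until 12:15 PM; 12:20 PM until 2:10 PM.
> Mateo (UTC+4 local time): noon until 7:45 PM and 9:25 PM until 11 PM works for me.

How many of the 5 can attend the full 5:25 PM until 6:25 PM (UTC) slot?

2

Hamid in UTC: 09:05-16:25, 16:50-17:45 (add 3h to convert from UTC-3).
Teo in UTC: 08:05-08:15, 09:25-12:25, 14:05-18:35 (add 8h to convert from UTC-8).
Pablo in UTC: 08:00-12:45, 13:35-17:50 (add 8h to convert from UTC-8).
Ana in UTC: 08:00-10:15, 11:15-15:15, 15:20-17:10 (add 3h to convert from UTC-3).
Mateo in UTC: 08:00-15:45, 17:25-19:00 (subtract 4h to convert from UTC+4).
Teo and Mateo can make the full 17:25-18:25 slot — that's 2.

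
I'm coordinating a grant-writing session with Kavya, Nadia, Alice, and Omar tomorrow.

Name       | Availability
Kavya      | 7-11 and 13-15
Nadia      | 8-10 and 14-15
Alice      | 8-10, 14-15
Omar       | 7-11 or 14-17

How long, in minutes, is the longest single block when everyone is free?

Kavya ∩ Nadia: 08:00-10:00, 14:00-15:00.
Kavya ∩ Nadia ∩ Alice: 08:00-10:00, 14:00-15:00.
Kavya ∩ Nadia ∩ Alice ∩ Omar: 08:00-10:00, 14:00-15:00.
The longest is 08:00-10:00 at 120 minutes.

120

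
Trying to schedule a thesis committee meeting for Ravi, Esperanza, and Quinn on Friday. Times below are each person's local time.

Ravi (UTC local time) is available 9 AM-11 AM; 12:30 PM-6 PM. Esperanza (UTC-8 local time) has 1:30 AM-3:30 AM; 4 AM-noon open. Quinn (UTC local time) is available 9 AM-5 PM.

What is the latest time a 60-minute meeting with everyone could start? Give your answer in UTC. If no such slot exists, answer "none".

Ravi in UTC: 09:00-11:00, 12:30-18:00.
Esperanza in UTC: 09:30-11:30, 12:00-20:00 (add 8h to convert from UTC-8).
Quinn in UTC: 09:00-17:00.
Ravi ∩ Esperanza: 09:30-11:00, 12:30-18:00.
Ravi ∩ Esperanza ∩ Quinn: 09:30-11:00, 12:30-17:00.
Those are the intersection windows.
The last common window of at least 60 minutes is 12:30-17:00; a 60-minute meeting can start as late as 16:00 and still end by 17:00.

16:00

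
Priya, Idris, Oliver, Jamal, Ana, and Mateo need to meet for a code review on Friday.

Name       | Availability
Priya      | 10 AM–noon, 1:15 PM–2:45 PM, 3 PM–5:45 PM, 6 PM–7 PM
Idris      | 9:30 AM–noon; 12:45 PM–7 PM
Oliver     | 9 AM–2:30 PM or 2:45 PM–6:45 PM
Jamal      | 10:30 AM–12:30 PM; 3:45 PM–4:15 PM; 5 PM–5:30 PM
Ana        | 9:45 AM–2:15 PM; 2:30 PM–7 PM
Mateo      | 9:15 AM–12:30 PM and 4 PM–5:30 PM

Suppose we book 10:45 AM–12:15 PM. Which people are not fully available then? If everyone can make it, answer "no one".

Priya: not fully free for 10:45-12:15. Idris: not fully free for 10:45-12:15. Oliver: free for 10:45-12:15. Jamal: free for 10:45-12:15. Ana: free for 10:45-12:15. Mateo: free for 10:45-12:15.

Idris, Priya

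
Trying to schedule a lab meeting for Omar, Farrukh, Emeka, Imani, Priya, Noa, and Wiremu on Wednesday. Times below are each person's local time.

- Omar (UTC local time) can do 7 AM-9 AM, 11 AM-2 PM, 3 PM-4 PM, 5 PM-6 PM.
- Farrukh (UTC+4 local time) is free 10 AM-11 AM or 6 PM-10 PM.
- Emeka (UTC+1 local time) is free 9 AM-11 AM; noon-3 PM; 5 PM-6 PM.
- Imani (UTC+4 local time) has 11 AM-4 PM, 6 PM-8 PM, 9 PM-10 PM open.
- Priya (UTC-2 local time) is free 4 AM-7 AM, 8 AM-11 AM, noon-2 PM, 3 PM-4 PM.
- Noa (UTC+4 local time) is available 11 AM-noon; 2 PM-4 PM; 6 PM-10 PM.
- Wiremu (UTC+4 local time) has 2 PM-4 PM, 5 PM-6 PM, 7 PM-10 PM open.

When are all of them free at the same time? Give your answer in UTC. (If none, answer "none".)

Omar in UTC: 07:00-09:00, 11:00-14:00, 15:00-16:00, 17:00-18:00.
Farrukh in UTC: 06:00-07:00, 14:00-18:00 (subtract 4h to convert from UTC+4).
Emeka in UTC: 08:00-10:00, 11:00-14:00, 16:00-17:00 (subtract 1h to convert from UTC+1).
Imani in UTC: 07:00-12:00, 14:00-16:00, 17:00-18:00 (subtract 4h to convert from UTC+4).
Priya in UTC: 06:00-09:00, 10:00-13:00, 14:00-16:00, 17:00-18:00 (add 2h to convert from UTC-2).
Noa in UTC: 07:00-08:00, 10:00-12:00, 14:00-18:00 (subtract 4h to convert from UTC+4).
Wiremu in UTC: 10:00-12:00, 13:00-14:00, 15:00-18:00 (subtract 4h to convert from UTC+4).
Omar ∩ Farrukh: 15:00-16:00, 17:00-18:00.
Omar ∩ Farrukh ∩ Emeka: ∅.
Omar ∩ Farrukh ∩ Emeka ∩ Imani: ∅.
Omar ∩ Farrukh ∩ Emeka ∩ Imani ∩ Priya: ∅.
Omar ∩ Farrukh ∩ Emeka ∩ Imani ∩ Priya ∩ Noa: ∅.
Omar ∩ Farrukh ∩ Emeka ∩ Imani ∩ Priya ∩ Noa ∩ Wiremu: ∅.
There is no time when everyone is free.

none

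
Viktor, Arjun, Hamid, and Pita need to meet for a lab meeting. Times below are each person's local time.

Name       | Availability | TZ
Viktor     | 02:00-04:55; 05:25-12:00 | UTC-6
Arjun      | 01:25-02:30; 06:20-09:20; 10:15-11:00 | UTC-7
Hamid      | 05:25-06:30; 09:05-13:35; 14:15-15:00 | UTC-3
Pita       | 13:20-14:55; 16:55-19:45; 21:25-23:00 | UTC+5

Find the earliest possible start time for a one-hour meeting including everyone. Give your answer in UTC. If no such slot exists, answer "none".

Viktor in UTC: 08:00-10:55, 11:25-18:00 (add 6h to convert from UTC-6).
Arjun in UTC: 08:25-09:30, 13:20-16:20, 17:15-18:00 (add 7h to convert from UTC-7).
Hamid in UTC: 08:25-09:30, 12:05-16:35, 17:15-18:00 (add 3h to convert from UTC-3).
Pita in UTC: 08:20-09:55, 11:55-14:45, 16:25-18:00 (subtract 5h to convert from UTC+5).
Viktor ∩ Arjun: 08:25-09:30, 13:20-16:20, 17:15-18:00.
Viktor ∩ Arjun ∩ Hamid: 08:25-09:30, 13:20-16:20, 17:15-18:00.
Viktor ∩ Arjun ∩ Hamid ∩ Pita: 08:25-09:30, 13:20-14:45, 17:15-18:00.
Those are the intersection windows.
The first common window of at least 60 minutes is 08:25-09:30, so the earliest start is 08:25.

08:25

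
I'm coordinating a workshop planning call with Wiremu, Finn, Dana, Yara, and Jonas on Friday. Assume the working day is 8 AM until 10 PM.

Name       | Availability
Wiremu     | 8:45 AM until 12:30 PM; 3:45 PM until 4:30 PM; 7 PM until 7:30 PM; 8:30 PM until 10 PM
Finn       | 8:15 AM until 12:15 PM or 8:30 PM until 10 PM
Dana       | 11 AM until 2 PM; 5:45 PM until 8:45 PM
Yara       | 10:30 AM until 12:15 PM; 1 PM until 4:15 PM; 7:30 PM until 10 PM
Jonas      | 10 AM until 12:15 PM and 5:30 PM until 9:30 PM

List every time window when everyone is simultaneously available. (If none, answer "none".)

11:00-12:15, 20:30-20:45

Wiremu ∩ Finn: 08:45-12:15, 20:30-22:00.
Wiremu ∩ Finn ∩ Dana: 11:00-12:15, 20:30-20:45.
Wiremu ∩ Finn ∩ Dana ∩ Yara: 11:00-12:15, 20:30-20:45.
Wiremu ∩ Finn ∩ Dana ∩ Yara ∩ Jonas: 11:00-12:15, 20:30-20:45.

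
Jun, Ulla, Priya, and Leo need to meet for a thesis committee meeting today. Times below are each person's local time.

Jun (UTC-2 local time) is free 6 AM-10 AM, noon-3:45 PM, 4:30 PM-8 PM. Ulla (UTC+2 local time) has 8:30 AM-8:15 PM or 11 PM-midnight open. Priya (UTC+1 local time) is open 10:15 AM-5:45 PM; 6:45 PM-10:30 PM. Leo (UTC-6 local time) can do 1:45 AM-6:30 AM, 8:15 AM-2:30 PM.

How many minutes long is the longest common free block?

165

Jun in UTC: 08:00-12:00, 14:00-17:45, 18:30-22:00 (add 2h to convert from UTC-2).
Ulla in UTC: 06:30-18:15, 21:00-22:00 (subtract 2h to convert from UTC+2).
Priya in UTC: 09:15-16:45, 17:45-21:30 (subtract 1h to convert from UTC+1).
Leo in UTC: 07:45-12:30, 14:15-20:30 (add 6h to convert from UTC-6).
Jun ∩ Ulla: 08:00-12:00, 14:00-17:45, 21:00-22:00.
Jun ∩ Ulla ∩ Priya: 09:15-12:00, 14:00-16:45, 21:00-21:30.
Jun ∩ Ulla ∩ Priya ∩ Leo: 09:15-12:00, 14:15-16:45.
Those are the intersection windows.
The longest is 09:15-12:00 at 165 minutes.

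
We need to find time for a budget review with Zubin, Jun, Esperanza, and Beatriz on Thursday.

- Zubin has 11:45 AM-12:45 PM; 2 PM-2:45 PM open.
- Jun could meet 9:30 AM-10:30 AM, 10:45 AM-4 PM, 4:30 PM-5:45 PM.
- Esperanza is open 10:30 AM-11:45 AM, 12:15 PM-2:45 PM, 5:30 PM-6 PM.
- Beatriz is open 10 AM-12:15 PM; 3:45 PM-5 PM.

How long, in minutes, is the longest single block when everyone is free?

0

Zubin ∩ Jun: 11:45-12:45, 14:00-14:45.
Zubin ∩ Jun ∩ Esperanza: 12:15-12:45, 14:00-14:45.
Zubin ∩ Jun ∩ Esperanza ∩ Beatriz: ∅.
There is no time when everyone is free.
No common window exists, so the longest block is 0 minutes.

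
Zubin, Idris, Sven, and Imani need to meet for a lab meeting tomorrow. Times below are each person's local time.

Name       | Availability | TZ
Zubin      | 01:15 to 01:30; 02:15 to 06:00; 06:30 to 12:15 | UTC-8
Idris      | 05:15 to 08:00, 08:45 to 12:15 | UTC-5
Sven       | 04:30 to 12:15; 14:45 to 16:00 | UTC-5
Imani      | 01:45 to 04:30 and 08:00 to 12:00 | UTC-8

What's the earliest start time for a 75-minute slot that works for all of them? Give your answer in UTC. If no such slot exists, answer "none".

Zubin in UTC: 09:15-09:30, 10:15-14:00, 14:30-20:15 (add 8h to convert from UTC-8).
Idris in UTC: 10:15-13:00, 13:45-17:15 (add 5h to convert from UTC-5).
Sven in UTC: 09:30-17:15, 19:45-21:00 (add 5h to convert from UTC-5).
Imani in UTC: 09:45-12:30, 16:00-20:00 (add 8h to convert from UTC-8).
Zubin ∩ Idris: 10:15-13:00, 13:45-14:00, 14:30-17:15.
Zubin ∩ Idris ∩ Sven: 10:15-13:00, 13:45-14:00, 14:30-17:15.
Zubin ∩ Idris ∩ Sven ∩ Imani: 10:15-12:30, 16:00-17:15.
The first common window of at least 75 minutes is 10:15-12:30, so the earliest start is 10:15.

10:15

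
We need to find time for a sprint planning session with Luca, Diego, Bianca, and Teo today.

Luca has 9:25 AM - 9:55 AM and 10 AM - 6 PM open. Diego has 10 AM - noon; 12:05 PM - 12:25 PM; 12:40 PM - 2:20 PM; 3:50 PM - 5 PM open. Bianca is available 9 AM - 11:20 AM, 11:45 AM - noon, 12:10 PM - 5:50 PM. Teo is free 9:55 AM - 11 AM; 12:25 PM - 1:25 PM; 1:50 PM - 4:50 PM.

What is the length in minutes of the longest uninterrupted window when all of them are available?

Luca ∩ Diego: 10:00-12:00, 12:05-12:25, 12:40-14:20, 15:50-17:00.
Luca ∩ Diego ∩ Bianca: 10:00-11:20, 11:45-12:00, 12:10-12:25, 12:40-14:20, 15:50-17:00.
Luca ∩ Diego ∩ Bianca ∩ Teo: 10:00-11:00, 12:40-13:25, 13:50-14:20, 15:50-16:50.
Those are the intersection windows.
The longest is 10:00-11:00 at 60 minutes.

60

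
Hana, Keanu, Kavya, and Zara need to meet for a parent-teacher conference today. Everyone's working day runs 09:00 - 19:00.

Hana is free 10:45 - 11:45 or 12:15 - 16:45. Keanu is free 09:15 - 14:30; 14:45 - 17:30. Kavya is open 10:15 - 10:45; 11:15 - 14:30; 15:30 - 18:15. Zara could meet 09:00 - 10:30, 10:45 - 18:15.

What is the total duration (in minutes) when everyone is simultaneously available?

240

Hana ∩ Keanu: 10:45-11:45, 12:15-14:30, 14:45-16:45.
Hana ∩ Keanu ∩ Kavya: 11:15-11:45, 12:15-14:30, 15:30-16:45.
Hana ∩ Keanu ∩ Kavya ∩ Zara: 11:15-11:45, 12:15-14:30, 15:30-16:45.
Those are the intersection windows.
Summing the common windows: 30 + 135 + 75 = 240 minutes.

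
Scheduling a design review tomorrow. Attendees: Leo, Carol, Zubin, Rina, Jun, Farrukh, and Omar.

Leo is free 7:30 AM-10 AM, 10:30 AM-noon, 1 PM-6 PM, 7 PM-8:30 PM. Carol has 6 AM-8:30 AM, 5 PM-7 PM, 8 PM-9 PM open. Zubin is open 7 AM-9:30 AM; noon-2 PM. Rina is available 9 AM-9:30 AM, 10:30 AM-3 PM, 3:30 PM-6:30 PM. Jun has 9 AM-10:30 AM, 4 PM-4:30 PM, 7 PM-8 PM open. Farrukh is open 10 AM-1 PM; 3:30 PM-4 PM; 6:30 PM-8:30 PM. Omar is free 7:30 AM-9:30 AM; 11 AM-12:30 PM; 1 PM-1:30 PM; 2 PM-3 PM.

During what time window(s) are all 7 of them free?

Leo ∩ Carol: 07:30-08:30, 17:00-18:00, 20:00-20:30.
Leo ∩ Carol ∩ Zubin: 07:30-08:30.
Leo ∩ Carol ∩ Zubin ∩ Rina: ∅.
Leo ∩ Carol ∩ Zubin ∩ Rina ∩ Jun: ∅.
Leo ∩ Carol ∩ Zubin ∩ Rina ∩ Jun ∩ Farrukh: ∅.
Leo ∩ Carol ∩ Zubin ∩ Rina ∩ Jun ∩ Farrukh ∩ Omar: ∅.
There is no time when everyone is free.

none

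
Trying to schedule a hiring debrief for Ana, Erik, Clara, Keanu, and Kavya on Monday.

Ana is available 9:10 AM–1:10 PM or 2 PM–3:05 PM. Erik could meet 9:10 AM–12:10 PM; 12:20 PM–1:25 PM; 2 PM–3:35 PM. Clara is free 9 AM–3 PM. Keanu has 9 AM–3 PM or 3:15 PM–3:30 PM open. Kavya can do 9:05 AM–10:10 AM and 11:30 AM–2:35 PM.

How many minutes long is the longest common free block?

Ana ∩ Erik: 09:10-12:10, 12:20-13:10, 14:00-15:05.
Ana ∩ Erik ∩ Clara: 09:10-12:10, 12:20-13:10, 14:00-15:00.
Ana ∩ Erik ∩ Clara ∩ Keanu: 09:10-12:10, 12:20-13:10, 14:00-15:00.
Ana ∩ Erik ∩ Clara ∩ Keanu ∩ Kavya: 09:10-10:10, 11:30-12:10, 12:20-13:10, 14:00-14:35.
The longest is 09:10-10:10 at 60 minutes.

60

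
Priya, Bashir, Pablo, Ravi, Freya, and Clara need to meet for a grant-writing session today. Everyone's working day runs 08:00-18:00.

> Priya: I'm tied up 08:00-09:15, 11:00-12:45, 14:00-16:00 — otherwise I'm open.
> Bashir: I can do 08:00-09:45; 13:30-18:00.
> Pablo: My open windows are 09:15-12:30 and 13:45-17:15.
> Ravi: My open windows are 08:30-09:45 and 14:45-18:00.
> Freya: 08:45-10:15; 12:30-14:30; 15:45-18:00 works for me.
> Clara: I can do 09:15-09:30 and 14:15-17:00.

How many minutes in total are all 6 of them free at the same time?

Priya free: 09:15-11:00, 12:45-14:00, 16:00-18:00 (invert busy blocks within the working day).
Bashir free: 08:00-09:45, 13:30-18:00.
Pablo free: 09:15-12:30, 13:45-17:15.
Ravi free: 08:30-09:45, 14:45-18:00.
Freya free: 08:45-10:15, 12:30-14:30, 15:45-18:00.
Clara free: 09:15-09:30, 14:15-17:00.
Priya ∩ Bashir: 09:15-09:45, 13:30-14:00, 16:00-18:00.
Priya ∩ Bashir ∩ Pablo: 09:15-09:45, 13:45-14:00, 16:00-17:15.
Priya ∩ Bashir ∩ Pablo ∩ Ravi: 09:15-09:45, 16:00-17:15.
Priya ∩ Bashir ∩ Pablo ∩ Ravi ∩ Freya: 09:15-09:45, 16:00-17:15.
Priya ∩ Bashir ∩ Pablo ∩ Ravi ∩ Freya ∩ Clara: 09:15-09:30, 16:00-17:00.
Summing the common windows: 15 + 60 = 75 minutes.

75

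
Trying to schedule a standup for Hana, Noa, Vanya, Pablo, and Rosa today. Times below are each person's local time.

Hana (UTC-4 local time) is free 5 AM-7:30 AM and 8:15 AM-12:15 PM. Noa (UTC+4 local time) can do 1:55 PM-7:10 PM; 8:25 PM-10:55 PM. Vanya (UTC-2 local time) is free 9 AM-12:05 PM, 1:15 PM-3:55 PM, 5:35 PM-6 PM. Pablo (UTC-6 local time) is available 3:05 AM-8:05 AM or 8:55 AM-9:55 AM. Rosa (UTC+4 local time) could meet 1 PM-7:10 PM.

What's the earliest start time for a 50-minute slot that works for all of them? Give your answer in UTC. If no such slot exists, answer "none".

Hana in UTC: 09:00-11:30, 12:15-16:15 (add 4h to convert from UTC-4).
Noa in UTC: 09:55-15:10, 16:25-18:55 (subtract 4h to convert from UTC+4).
Vanya in UTC: 11:00-14:05, 15:15-17:55, 19:35-20:00 (add 2h to convert from UTC-2).
Pablo in UTC: 09:05-14:05, 14:55-15:55 (add 6h to convert from UTC-6).
Rosa in UTC: 09:00-15:10 (subtract 4h to convert from UTC+4).
Hana ∩ Noa: 09:55-11:30, 12:15-15:10.
Hana ∩ Noa ∩ Vanya: 11:00-11:30, 12:15-14:05.
Hana ∩ Noa ∩ Vanya ∩ Pablo: 11:00-11:30, 12:15-14:05.
Hana ∩ Noa ∩ Vanya ∩ Pablo ∩ Rosa: 11:00-11:30, 12:15-14:05.
Those are the intersection windows.
The first common window of at least 50 minutes is 12:15-14:05, so the earliest start is 12:15.

12:15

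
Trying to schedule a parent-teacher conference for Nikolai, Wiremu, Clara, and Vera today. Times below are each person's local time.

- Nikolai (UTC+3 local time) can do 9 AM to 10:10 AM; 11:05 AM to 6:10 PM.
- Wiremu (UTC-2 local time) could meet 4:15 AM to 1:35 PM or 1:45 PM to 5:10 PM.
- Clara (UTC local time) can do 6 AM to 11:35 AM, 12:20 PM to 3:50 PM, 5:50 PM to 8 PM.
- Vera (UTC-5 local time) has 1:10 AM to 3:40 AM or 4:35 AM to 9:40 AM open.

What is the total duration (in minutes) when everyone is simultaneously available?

350

Nikolai in UTC: 06:00-07:10, 08:05-15:10 (subtract 3h to convert from UTC+3).
Wiremu in UTC: 06:15-15:35, 15:45-19:10 (add 2h to convert from UTC-2).
Clara in UTC: 06:00-11:35, 12:20-15:50, 17:50-20:00.
Vera in UTC: 06:10-08:40, 09:35-14:40 (add 5h to convert from UTC-5).
Nikolai ∩ Wiremu: 06:15-07:10, 08:05-15:10.
Nikolai ∩ Wiremu ∩ Clara: 06:15-07:10, 08:05-11:35, 12:20-15:10.
Nikolai ∩ Wiremu ∩ Clara ∩ Vera: 06:15-07:10, 08:05-08:40, 09:35-11:35, 12:20-14:40.
Summing the common windows: 55 + 35 + 120 + 140 = 350 minutes.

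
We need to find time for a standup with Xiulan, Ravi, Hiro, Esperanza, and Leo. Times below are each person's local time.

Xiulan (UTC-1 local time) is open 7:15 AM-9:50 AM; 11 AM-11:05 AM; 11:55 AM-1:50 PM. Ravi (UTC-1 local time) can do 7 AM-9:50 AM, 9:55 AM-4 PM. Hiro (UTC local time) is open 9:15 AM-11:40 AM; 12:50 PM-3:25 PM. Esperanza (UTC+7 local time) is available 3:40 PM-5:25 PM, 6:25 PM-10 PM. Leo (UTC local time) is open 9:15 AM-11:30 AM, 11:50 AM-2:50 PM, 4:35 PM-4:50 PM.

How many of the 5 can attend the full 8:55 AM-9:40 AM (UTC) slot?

Xiulan in UTC: 08:15-10:50, 12:00-12:05, 12:55-14:50 (add 1h to convert from UTC-1).
Ravi in UTC: 08:00-10:50, 10:55-17:00 (add 1h to convert from UTC-1).
Hiro in UTC: 09:15-11:40, 12:50-15:25.
Esperanza in UTC: 08:40-10:25, 11:25-15:00 (subtract 7h to convert from UTC+7).
Leo in UTC: 09:15-11:30, 11:50-14:50, 16:35-16:50.
Xiulan, Ravi, and Esperanza can make the full 08:55-09:40 slot — that's 3.

3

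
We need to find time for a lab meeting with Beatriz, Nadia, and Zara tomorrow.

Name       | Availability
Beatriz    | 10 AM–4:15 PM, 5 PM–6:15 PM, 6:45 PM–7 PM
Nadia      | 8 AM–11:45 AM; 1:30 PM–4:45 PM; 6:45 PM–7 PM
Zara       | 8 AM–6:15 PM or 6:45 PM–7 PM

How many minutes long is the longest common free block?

Beatriz ∩ Nadia: 10:00-11:45, 13:30-16:15, 18:45-19:00.
Beatriz ∩ Nadia ∩ Zara: 10:00-11:45, 13:30-16:15, 18:45-19:00.
Those are the intersection windows.
The longest is 13:30-16:15 at 165 minutes.

165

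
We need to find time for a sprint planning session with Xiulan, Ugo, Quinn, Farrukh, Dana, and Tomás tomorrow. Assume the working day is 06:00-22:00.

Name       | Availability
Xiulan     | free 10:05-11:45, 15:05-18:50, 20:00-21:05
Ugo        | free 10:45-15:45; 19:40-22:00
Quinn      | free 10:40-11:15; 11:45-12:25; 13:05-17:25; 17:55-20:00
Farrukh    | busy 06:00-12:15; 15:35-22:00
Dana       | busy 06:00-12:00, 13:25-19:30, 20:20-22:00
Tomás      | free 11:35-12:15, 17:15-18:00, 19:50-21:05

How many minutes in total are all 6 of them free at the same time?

Xiulan free: 10:05-11:45, 15:05-18:50, 20:00-21:05.
Ugo free: 10:45-15:45, 19:40-22:00.
Quinn free: 10:40-11:15, 11:45-12:25, 13:05-17:25, 17:55-20:00.
Farrukh free: 12:15-15:35 (invert busy blocks within the working day).
Dana free: 12:00-13:25, 19:30-20:20 (invert busy blocks within the working day).
Tomás free: 11:35-12:15, 17:15-18:00, 19:50-21:05.
Xiulan ∩ Ugo: 10:45-11:45, 15:05-15:45, 20:00-21:05.
Xiulan ∩ Ugo ∩ Quinn: 10:45-11:15, 15:05-15:45.
Xiulan ∩ Ugo ∩ Quinn ∩ Farrukh: 15:05-15:35.
Xiulan ∩ Ugo ∩ Quinn ∩ Farrukh ∩ Dana: ∅.
Xiulan ∩ Ugo ∩ Quinn ∩ Farrukh ∩ Dana ∩ Tomás: ∅.
There is no time when everyone is free.
There is no common window, so the total is 0 minutes.

0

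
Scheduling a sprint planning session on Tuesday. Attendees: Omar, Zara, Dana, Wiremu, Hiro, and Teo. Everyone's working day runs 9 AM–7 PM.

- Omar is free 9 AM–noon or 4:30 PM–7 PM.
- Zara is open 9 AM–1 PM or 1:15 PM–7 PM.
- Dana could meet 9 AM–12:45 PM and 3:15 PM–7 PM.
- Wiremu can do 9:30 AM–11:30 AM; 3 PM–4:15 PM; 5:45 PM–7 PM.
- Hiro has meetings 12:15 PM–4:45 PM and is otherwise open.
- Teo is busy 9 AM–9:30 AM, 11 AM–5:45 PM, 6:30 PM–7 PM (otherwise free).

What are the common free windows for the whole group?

Omar free: 09:00-12:00, 16:30-19:00.
Zara free: 09:00-13:00, 13:15-19:00.
Dana free: 09:00-12:45, 15:15-19:00.
Wiremu free: 09:30-11:30, 15:00-16:15, 17:45-19:00.
Hiro free: 09:00-12:15, 16:45-19:00 (invert busy blocks within the working day).
Teo free: 09:30-11:00, 17:45-18:30 (invert busy blocks within the working day).
Omar ∩ Zara: 09:00-12:00, 16:30-19:00.
Omar ∩ Zara ∩ Dana: 09:00-12:00, 16:30-19:00.
Omar ∩ Zara ∩ Dana ∩ Wiremu: 09:30-11:30, 17:45-19:00.
Omar ∩ Zara ∩ Dana ∩ Wiremu ∩ Hiro: 09:30-11:30, 17:45-19:00.
Omar ∩ Zara ∩ Dana ∩ Wiremu ∩ Hiro ∩ Teo: 09:30-11:00, 17:45-18:30.

09:30-11:00, 17:45-18:30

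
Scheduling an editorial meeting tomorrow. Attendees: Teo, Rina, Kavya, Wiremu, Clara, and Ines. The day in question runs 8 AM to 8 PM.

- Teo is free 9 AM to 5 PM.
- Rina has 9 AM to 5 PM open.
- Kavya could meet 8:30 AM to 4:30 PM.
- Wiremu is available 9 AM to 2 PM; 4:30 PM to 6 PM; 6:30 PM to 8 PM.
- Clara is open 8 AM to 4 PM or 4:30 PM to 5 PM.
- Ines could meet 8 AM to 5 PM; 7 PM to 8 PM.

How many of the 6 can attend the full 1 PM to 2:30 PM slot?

Teo, Rina, Kavya, Clara, and Ines can make the full 13:00-14:30 slot — that's 5.

5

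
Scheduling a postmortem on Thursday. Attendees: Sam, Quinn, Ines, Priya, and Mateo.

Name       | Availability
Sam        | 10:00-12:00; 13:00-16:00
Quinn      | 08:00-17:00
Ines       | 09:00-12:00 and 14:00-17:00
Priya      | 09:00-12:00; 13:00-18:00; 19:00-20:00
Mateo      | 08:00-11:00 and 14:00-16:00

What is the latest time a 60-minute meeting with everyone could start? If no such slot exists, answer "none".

Sam ∩ Quinn: 10:00-12:00, 13:00-16:00.
Sam ∩ Quinn ∩ Ines: 10:00-12:00, 14:00-16:00.
Sam ∩ Quinn ∩ Ines ∩ Priya: 10:00-12:00, 14:00-16:00.
Sam ∩ Quinn ∩ Ines ∩ Priya ∩ Mateo: 10:00-11:00, 14:00-16:00.
The last common window of at least 60 minutes is 14:00-16:00; a 60-minute meeting can start as late as 15:00 and still end by 16:00.

15:00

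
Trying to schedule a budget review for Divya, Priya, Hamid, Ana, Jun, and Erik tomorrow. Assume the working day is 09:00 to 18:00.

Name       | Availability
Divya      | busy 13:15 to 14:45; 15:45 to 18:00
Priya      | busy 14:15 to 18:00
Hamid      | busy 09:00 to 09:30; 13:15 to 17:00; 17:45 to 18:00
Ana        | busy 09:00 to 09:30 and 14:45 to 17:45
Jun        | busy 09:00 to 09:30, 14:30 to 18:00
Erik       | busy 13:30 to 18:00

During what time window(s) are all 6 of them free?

09:30-13:15

Divya free: 09:00-13:15, 14:45-15:45 (invert busy blocks within the working day).
Priya free: 09:00-14:15 (invert busy blocks within the working day).
Hamid free: 09:30-13:15, 17:00-17:45 (invert busy blocks within the working day).
Ana free: 09:30-14:45, 17:45-18:00 (invert busy blocks within the working day).
Jun free: 09:30-14:30 (invert busy blocks within the working day).
Erik free: 09:00-13:30 (invert busy blocks within the working day).
Divya ∩ Priya: 09:00-13:15.
Divya ∩ Priya ∩ Hamid: 09:30-13:15.
Divya ∩ Priya ∩ Hamid ∩ Ana: 09:30-13:15.
Divya ∩ Priya ∩ Hamid ∩ Ana ∩ Jun: 09:30-13:15.
Divya ∩ Priya ∩ Hamid ∩ Ana ∩ Jun ∩ Erik: 09:30-13:15.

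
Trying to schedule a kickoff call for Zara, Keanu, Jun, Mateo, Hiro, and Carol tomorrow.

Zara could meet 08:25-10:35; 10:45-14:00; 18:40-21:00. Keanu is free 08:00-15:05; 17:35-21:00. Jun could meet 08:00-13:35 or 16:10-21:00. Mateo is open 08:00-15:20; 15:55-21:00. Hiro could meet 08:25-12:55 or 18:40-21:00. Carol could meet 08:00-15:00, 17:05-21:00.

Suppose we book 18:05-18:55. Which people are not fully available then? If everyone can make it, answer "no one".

Zara: not fully free for 18:05-18:55. Keanu: free for 18:05-18:55. Jun: free for 18:05-18:55. Mateo: free for 18:05-18:55. Hiro: not fully free for 18:05-18:55. Carol: free for 18:05-18:55.

Hiro, Zara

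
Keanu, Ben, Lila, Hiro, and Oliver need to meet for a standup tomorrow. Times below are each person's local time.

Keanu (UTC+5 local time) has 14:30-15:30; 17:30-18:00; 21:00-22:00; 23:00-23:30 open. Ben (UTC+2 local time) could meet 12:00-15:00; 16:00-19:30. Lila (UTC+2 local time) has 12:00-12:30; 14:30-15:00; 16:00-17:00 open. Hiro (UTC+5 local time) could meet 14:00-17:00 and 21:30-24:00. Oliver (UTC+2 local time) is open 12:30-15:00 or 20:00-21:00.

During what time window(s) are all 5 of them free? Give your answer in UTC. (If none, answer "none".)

none

Keanu in UTC: 09:30-10:30, 12:30-13:00, 16:00-17:00, 18:00-18:30 (subtract 5h to convert from UTC+5).
Ben in UTC: 10:00-13:00, 14:00-17:30 (subtract 2h to convert from UTC+2).
Lila in UTC: 10:00-10:30, 12:30-13:00, 14:00-15:00 (subtract 2h to convert from UTC+2).
Hiro in UTC: 09:00-12:00, 16:30-19:00 (subtract 5h to convert from UTC+5).
Oliver in UTC: 10:30-13:00, 18:00-19:00 (subtract 2h to convert from UTC+2).
Keanu ∩ Ben: 10:00-10:30, 12:30-13:00, 16:00-17:00.
Keanu ∩ Ben ∩ Lila: 10:00-10:30, 12:30-13:00.
Keanu ∩ Ben ∩ Lila ∩ Hiro: 10:00-10:30.
Keanu ∩ Ben ∩ Lila ∩ Hiro ∩ Oliver: ∅.
There is no time when everyone is free.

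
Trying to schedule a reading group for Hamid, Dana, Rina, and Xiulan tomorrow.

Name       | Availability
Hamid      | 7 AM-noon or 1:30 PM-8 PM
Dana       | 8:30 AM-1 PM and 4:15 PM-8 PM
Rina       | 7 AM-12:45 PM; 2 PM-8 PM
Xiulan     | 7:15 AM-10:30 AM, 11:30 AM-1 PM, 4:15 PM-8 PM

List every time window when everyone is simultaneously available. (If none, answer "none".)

08:30-10:30, 11:30-12:00, 16:15-20:00

Hamid ∩ Dana: 08:30-12:00, 16:15-20:00.
Hamid ∩ Dana ∩ Rina: 08:30-12:00, 16:15-20:00.
Hamid ∩ Dana ∩ Rina ∩ Xiulan: 08:30-10:30, 11:30-12:00, 16:15-20:00.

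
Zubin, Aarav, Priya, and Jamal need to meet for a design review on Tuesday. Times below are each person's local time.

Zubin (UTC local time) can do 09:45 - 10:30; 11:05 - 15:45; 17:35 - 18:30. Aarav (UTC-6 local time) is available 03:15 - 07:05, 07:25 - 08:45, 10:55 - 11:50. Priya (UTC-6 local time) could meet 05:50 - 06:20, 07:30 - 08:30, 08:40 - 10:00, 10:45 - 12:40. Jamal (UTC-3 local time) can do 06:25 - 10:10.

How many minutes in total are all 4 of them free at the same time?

30

Zubin in UTC: 09:45-10:30, 11:05-15:45, 17:35-18:30.
Aarav in UTC: 09:15-13:05, 13:25-14:45, 16:55-17:50 (add 6h to convert from UTC-6).
Priya in UTC: 11:50-12:20, 13:30-14:30, 14:40-16:00, 16:45-18:40 (add 6h to convert from UTC-6).
Jamal in UTC: 09:25-13:10 (add 3h to convert from UTC-3).
Zubin ∩ Aarav: 09:45-10:30, 11:05-13:05, 13:25-14:45, 17:35-17:50.
Zubin ∩ Aarav ∩ Priya: 11:50-12:20, 13:30-14:30, 14:40-14:45, 17:35-17:50.
Zubin ∩ Aarav ∩ Priya ∩ Jamal: 11:50-12:20.
That's a single block of 30 minutes.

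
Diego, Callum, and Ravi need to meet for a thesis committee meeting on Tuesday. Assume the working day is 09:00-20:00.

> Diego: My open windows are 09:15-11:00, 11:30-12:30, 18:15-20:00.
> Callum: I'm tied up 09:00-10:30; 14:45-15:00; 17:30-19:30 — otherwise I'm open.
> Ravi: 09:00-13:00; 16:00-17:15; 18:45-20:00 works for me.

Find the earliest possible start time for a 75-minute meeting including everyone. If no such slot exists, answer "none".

none

Diego free: 09:15-11:00, 11:30-12:30, 18:15-20:00.
Callum free: 10:30-14:45, 15:00-17:30, 19:30-20:00 (invert busy blocks within the working day).
Ravi free: 09:00-13:00, 16:00-17:15, 18:45-20:00.
Diego ∩ Callum: 10:30-11:00, 11:30-12:30, 19:30-20:00.
Diego ∩ Callum ∩ Ravi: 10:30-11:00, 11:30-12:30, 19:30-20:00.
So the common availability across everyone is 10:30-11:00, 11:30-12:30, 19:30-20:00.
No common window is at least 75 minutes long.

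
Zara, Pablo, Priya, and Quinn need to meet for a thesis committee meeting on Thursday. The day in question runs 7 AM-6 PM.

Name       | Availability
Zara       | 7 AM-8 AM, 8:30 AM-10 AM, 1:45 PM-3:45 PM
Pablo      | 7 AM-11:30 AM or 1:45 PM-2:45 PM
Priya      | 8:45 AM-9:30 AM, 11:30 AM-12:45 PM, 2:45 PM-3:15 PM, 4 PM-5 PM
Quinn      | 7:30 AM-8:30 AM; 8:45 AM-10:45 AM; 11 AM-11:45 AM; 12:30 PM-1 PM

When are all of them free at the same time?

Zara ∩ Pablo: 07:00-08:00, 08:30-10:00, 13:45-14:45.
Zara ∩ Pablo ∩ Priya: 08:45-09:30.
Zara ∩ Pablo ∩ Priya ∩ Quinn: 08:45-09:30.
Those are the intersection windows.

08:45-09:30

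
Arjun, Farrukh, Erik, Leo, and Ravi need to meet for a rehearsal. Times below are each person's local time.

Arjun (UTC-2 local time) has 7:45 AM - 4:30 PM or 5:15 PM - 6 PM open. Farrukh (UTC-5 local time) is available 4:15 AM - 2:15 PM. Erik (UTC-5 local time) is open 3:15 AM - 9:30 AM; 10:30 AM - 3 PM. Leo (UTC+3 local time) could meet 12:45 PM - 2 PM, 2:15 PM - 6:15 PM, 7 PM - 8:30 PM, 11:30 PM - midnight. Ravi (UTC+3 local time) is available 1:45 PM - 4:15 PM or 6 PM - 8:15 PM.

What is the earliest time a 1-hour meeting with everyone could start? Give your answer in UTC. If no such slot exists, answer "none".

Arjun in UTC: 09:45-18:30, 19:15-20:00 (add 2h to convert from UTC-2).
Farrukh in UTC: 09:15-19:15 (add 5h to convert from UTC-5).
Erik in UTC: 08:15-14:30, 15:30-20:00 (add 5h to convert from UTC-5).
Leo in UTC: 09:45-11:00, 11:15-15:15, 16:00-17:30, 20:30-21:00 (subtract 3h to convert from UTC+3).
Ravi in UTC: 10:45-13:15, 15:00-17:15 (subtract 3h to convert from UTC+3).
Arjun ∩ Farrukh: 09:45-18:30.
Arjun ∩ Farrukh ∩ Erik: 09:45-14:30, 15:30-18:30.
Arjun ∩ Farrukh ∩ Erik ∩ Leo: 09:45-11:00, 11:15-14:30, 16:00-17:30.
Arjun ∩ Farrukh ∩ Erik ∩ Leo ∩ Ravi: 10:45-11:00, 11:15-13:15, 16:00-17:15.
So the common availability across everyone is 10:45-11:00, 11:15-13:15, 16:00-17:15.
The first common window of at least 60 minutes is 11:15-13:15, so the earliest start is 11:15.

11:15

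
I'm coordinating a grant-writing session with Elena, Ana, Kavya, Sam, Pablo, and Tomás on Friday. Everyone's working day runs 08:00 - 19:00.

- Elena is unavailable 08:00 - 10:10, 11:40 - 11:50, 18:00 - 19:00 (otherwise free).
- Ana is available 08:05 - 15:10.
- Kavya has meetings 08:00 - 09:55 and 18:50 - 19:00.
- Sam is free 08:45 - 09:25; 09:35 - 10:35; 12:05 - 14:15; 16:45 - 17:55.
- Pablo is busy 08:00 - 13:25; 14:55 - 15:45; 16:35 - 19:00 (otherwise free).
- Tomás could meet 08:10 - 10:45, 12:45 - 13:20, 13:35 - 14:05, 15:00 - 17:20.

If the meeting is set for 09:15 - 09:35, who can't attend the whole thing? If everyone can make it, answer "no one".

Elena, Kavya, Pablo, Sam

Elena free: 10:10-11:40, 11:50-18:00 (invert busy blocks within the working day).
Ana free: 08:05-15:10.
Kavya free: 09:55-18:50 (invert busy blocks within the working day).
Sam free: 08:45-09:25, 09:35-10:35, 12:05-14:15, 16:45-17:55.
Pablo free: 13:25-14:55, 15:45-16:35 (invert busy blocks within the working day).
Tomás free: 08:10-10:45, 12:45-13:20, 13:35-14:05, 15:00-17:20.
Elena: not fully free for 09:15-09:35. Ana: free for 09:15-09:35. Kavya: not fully free for 09:15-09:35. Sam: not fully free for 09:15-09:35. Pablo: not fully free for 09:15-09:35. Tomás: free for 09:15-09:35.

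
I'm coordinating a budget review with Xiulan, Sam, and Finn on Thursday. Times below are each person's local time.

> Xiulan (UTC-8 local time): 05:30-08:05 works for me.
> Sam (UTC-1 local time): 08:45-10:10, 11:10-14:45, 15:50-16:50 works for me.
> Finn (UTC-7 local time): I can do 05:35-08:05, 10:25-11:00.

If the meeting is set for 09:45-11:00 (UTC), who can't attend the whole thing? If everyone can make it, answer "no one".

Finn, Xiulan

Xiulan in UTC: 13:30-16:05 (add 8h to convert from UTC-8).
Sam in UTC: 09:45-11:10, 12:10-15:45, 16:50-17:50 (add 1h to convert from UTC-1).
Finn in UTC: 12:35-15:05, 17:25-18:00 (add 7h to convert from UTC-7).
Xiulan: not fully free for 09:45-11:00. Sam: free for 09:45-11:00. Finn: not fully free for 09:45-11:00.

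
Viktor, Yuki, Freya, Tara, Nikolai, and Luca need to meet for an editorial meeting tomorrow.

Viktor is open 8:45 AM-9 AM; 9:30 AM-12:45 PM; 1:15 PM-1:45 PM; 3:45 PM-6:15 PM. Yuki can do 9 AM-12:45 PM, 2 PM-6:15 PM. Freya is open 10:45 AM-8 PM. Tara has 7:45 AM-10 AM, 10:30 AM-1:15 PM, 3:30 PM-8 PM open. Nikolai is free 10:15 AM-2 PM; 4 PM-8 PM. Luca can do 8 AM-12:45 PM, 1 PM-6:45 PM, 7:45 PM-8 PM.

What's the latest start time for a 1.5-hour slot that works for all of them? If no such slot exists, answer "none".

Viktor ∩ Yuki: 09:30-12:45, 15:45-18:15.
Viktor ∩ Yuki ∩ Freya: 10:45-12:45, 15:45-18:15.
Viktor ∩ Yuki ∩ Freya ∩ Tara: 10:45-12:45, 15:45-18:15.
Viktor ∩ Yuki ∩ Freya ∩ Tara ∩ Nikolai: 10:45-12:45, 16:00-18:15.
Viktor ∩ Yuki ∩ Freya ∩ Tara ∩ Nikolai ∩ Luca: 10:45-12:45, 16:00-18:15.
The last common window of at least 90 minutes is 16:00-18:15; a 90-minute meeting can start as late as 16:45 and still end by 18:15.

16:45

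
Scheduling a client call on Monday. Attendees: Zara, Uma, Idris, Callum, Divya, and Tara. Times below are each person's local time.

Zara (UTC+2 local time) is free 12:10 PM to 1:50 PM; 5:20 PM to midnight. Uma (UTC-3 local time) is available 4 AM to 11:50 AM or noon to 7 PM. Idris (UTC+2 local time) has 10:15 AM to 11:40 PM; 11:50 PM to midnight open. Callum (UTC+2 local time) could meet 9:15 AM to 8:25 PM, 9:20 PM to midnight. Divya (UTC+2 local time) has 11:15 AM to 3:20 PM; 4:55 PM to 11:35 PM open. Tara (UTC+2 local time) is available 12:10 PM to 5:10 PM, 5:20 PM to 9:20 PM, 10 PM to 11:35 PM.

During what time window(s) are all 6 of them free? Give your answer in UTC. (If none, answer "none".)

Zara in UTC: 10:10-11:50, 15:20-22:00 (subtract 2h to convert from UTC+2).
Uma in UTC: 07:00-14:50, 15:00-22:00 (add 3h to convert from UTC-3).
Idris in UTC: 08:15-21:40, 21:50-22:00 (subtract 2h to convert from UTC+2).
Callum in UTC: 07:15-18:25, 19:20-22:00 (subtract 2h to convert from UTC+2).
Divya in UTC: 09:15-13:20, 14:55-21:35 (subtract 2h to convert from UTC+2).
Tara in UTC: 10:10-15:10, 15:20-19:20, 20:00-21:35 (subtract 2h to convert from UTC+2).
Zara ∩ Uma: 10:10-11:50, 15:20-22:00.
Zara ∩ Uma ∩ Idris: 10:10-11:50, 15:20-21:40, 21:50-22:00.
Zara ∩ Uma ∩ Idris ∩ Callum: 10:10-11:50, 15:20-18:25, 19:20-21:40, 21:50-22:00.
Zara ∩ Uma ∩ Idris ∩ Callum ∩ Divya: 10:10-11:50, 15:20-18:25, 19:20-21:35.
Zara ∩ Uma ∩ Idris ∩ Callum ∩ Divya ∩ Tara: 10:10-11:50, 15:20-18:25, 20:00-21:35.
Those are the intersection windows.

10:10-11:50, 15:20-18:25, 20:00-21:35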